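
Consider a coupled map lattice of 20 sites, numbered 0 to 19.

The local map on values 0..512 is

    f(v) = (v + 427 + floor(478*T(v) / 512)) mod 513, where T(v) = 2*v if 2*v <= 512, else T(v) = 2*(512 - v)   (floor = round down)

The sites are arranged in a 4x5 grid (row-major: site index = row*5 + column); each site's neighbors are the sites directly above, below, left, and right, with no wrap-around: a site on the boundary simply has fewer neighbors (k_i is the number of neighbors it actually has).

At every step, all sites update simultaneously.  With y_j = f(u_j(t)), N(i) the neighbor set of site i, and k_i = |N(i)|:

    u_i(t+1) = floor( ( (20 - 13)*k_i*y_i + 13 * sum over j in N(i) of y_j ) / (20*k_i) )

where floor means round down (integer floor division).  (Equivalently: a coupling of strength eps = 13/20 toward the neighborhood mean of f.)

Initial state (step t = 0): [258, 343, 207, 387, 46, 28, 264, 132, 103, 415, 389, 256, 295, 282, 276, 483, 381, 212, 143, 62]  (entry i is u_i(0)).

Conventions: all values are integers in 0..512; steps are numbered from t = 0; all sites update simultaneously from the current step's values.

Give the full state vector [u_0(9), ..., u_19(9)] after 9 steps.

Answer: [255, 285, 263, 330, 219, 317, 301, 351, 262, 320, 389, 448, 323, 333, 210, 405, 349, 295, 171, 256]

Derivation:
t=0: [258, 343, 207, 387, 46, 28, 264, 132, 103, 415, 389, 256, 295, 282, 276, 483, 381, 212, 143, 62]
t=1: [230, 187, 258, 172, 188, 238, 206, 255, 225, 258, 243, 91, 124, 161, 195, 172, 137, 100, 159, 175]
t=2: [194, 308, 260, 279, 334, 172, 312, 200, 186, 257, 177, 252, 237, 319, 365, 273, 276, 274, 343, 418]
t=3: [325, 180, 195, 180, 104, 354, 209, 291, 289, 166, 288, 157, 159, 129, 170, 216, 119, 97, 173, 209]
t=4: [182, 269, 374, 321, 340, 56, 154, 190, 233, 291, 131, 246, 282, 308, 285, 124, 214, 291, 246, 263]
t=5: [216, 221, 153, 62, 80, 259, 247, 252, 142, 88, 198, 162, 162, 95, 107, 192, 108, 86, 106, 114]
t=6: [60, 116, 176, 208, 133, 178, 146, 231, 204, 206, 379, 325, 269, 249, 205, 391, 295, 233, 202, 226]
t=7: [247, 267, 323, 440, 432, 245, 247, 244, 367, 456, 121, 121, 95, 302, 319, 47, 70, 179, 222, 339]
t=8: [112, 107, 181, 302, 485, 139, 133, 101, 201, 298, 180, 199, 208, 88, 164, 138, 199, 222, 139, 60]
t=9: [255, 285, 263, 330, 219, 317, 301, 351, 262, 320, 389, 448, 323, 333, 210, 405, 349, 295, 171, 256]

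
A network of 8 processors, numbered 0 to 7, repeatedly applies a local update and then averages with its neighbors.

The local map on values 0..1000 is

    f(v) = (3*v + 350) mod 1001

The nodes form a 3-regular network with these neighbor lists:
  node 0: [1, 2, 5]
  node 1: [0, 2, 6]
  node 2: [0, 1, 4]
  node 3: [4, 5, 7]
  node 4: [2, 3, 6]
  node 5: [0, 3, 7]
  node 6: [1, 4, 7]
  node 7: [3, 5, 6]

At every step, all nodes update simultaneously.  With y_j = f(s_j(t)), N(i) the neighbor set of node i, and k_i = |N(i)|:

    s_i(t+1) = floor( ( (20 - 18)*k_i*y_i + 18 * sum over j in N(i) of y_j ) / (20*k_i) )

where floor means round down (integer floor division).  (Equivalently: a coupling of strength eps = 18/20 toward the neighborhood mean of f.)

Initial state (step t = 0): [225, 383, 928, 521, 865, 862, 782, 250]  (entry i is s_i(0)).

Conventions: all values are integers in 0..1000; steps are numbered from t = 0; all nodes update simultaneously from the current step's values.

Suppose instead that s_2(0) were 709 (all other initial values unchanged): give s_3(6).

Answer: s_3(6) = 519
Key observation: This trace re-runs the system from the modified initial state.

Derivation:
t=0: [225, 383, 709, 521, 865, 862, 782, 250]
t=1: [574, 407, 487, 684, 718, 403, 531, 771]
t=2: [588, 603, 423, 556, 695, 395, 614, 636]
t=3: [403, 291, 272, 368, 290, 168, 272, 247]
t=4: [428, 288, 316, 394, 256, 415, 175, 450]
t=5: [394, 562, 318, 476, 522, 618, 396, 669]
t=6: [214, 414, 474, 519, 576, 519, 444, 490]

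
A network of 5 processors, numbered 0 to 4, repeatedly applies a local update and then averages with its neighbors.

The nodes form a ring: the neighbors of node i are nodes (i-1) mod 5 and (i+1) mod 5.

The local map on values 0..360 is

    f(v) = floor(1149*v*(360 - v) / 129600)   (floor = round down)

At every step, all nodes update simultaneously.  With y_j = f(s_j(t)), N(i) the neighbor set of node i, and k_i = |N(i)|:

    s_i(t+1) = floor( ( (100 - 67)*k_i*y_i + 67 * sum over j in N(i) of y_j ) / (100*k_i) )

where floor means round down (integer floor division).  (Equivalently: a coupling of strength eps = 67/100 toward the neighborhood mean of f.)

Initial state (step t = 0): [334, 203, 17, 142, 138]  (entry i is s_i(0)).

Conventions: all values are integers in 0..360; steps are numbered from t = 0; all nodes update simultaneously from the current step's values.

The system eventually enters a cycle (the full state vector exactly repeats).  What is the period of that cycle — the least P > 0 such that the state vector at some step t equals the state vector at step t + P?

Simulating step by step:
t=0: [334, 203, 17, 142, 138]
t=1: [210, 135, 203, 198, 206]
t=2: [276, 276, 278, 282, 281]
t=3: [201, 203, 200, 197, 198]
t=4: [283, 282, 283, 283, 283]
t=5: [193, 193, 193, 193, 193]
t=6: [285, 285, 285, 285, 285]
t=7: [189, 189, 189, 189, 189]
t=8: [286, 286, 286, 286, 286]
t=9: [187, 187, 187, 187, 187]
t=10: [286, 286, 286, 286, 286]

Answer: 2
Key observation: The state at step 8, [286, 286, 286, 286, 286], reappears at step 10 — and no state repeats earlier — so the cycle the system enters has period 2.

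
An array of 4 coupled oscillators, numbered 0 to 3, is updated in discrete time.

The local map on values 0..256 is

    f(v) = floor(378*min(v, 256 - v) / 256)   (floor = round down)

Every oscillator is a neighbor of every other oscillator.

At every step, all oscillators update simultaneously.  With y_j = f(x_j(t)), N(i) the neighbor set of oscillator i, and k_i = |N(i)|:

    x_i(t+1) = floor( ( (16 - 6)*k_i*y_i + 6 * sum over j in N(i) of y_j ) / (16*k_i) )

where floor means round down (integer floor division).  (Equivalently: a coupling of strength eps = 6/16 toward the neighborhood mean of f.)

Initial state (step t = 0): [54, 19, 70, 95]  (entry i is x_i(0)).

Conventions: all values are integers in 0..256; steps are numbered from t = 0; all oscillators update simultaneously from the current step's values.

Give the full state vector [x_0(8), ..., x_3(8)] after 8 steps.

Simulating step by step:
t=0: [54, 19, 70, 95]
t=1: [83, 57, 95, 113]
t=2: [125, 106, 134, 147]
t=3: [177, 163, 175, 165]
t=4: [121, 131, 122, 130]
t=5: [180, 183, 181, 184]
t=6: [110, 107, 109, 107]
t=7: [160, 158, 159, 158]
t=8: [142, 143, 143, 143]

Answer: [142, 143, 143, 143]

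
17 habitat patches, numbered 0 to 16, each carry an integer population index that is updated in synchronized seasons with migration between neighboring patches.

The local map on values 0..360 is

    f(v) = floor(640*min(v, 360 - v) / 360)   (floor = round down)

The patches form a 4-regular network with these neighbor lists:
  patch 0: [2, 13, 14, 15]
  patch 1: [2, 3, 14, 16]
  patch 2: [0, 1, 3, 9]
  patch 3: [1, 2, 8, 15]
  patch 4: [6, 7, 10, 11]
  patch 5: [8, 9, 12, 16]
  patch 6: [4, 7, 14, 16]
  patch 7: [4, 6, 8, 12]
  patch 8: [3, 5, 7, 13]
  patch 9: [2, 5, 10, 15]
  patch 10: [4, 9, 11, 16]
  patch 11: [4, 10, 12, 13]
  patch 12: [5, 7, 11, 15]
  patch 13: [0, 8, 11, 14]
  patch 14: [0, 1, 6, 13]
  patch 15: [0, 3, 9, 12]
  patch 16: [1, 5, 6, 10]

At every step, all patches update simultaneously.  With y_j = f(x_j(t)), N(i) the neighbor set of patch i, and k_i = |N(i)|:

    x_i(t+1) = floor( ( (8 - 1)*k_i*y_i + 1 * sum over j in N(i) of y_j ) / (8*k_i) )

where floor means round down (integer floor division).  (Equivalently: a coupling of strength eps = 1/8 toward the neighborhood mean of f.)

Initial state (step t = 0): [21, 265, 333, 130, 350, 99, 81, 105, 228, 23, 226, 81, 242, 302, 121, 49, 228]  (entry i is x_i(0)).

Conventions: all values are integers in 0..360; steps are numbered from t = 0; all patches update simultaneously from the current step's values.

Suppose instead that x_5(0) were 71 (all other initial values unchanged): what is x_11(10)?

Answer: x_11(10) = 301
Key observation: This trace re-runs the system from the modified initial state.

Derivation:
t=0: [21, 265, 333, 130, 350, 71, 81, 105, 228, 23, 226, 81, 242, 302, 121, 49, 228]
t=1: [46, 169, 56, 218, 37, 132, 146, 181, 224, 50, 221, 143, 199, 109, 202, 92, 225]
t=2: [93, 289, 109, 245, 90, 231, 254, 304, 242, 100, 236, 246, 280, 195, 271, 164, 242]
t=3: [173, 134, 189, 204, 162, 223, 184, 108, 208, 184, 215, 202, 149, 279, 162, 276, 206]
t=4: [296, 243, 301, 272, 284, 247, 305, 203, 263, 302, 260, 274, 258, 161, 283, 166, 271]
t=5: [124, 199, 109, 160, 140, 194, 107, 262, 179, 114, 172, 157, 187, 268, 141, 275, 159]
t=6: [216, 281, 199, 278, 246, 292, 196, 185, 306, 206, 298, 276, 296, 175, 245, 163, 280]
t=7: [258, 146, 275, 152, 203, 124, 281, 294, 111, 264, 120, 153, 126, 294, 209, 277, 144]
t=8: [179, 256, 159, 259, 267, 218, 151, 128, 195, 171, 216, 264, 219, 131, 256, 155, 250]
t=9: [308, 187, 277, 188, 173, 253, 258, 229, 284, 299, 250, 176, 247, 233, 192, 273, 200]
t=10: [106, 300, 154, 290, 297, 188, 193, 228, 147, 115, 202, 301, 202, 223, 285, 156, 275]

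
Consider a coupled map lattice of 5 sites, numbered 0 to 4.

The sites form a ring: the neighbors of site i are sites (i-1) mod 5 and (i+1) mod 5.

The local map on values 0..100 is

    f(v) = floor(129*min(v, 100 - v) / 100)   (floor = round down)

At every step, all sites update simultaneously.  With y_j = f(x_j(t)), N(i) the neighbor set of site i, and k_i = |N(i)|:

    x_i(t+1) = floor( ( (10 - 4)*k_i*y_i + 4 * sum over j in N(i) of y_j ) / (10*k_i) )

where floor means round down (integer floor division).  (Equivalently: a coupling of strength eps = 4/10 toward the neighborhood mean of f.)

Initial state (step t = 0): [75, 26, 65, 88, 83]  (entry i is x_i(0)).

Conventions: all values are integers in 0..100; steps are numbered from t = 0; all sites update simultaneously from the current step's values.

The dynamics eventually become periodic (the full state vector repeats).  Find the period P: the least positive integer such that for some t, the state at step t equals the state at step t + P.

Simulating step by step:
t=0: [75, 26, 65, 88, 83]
t=1: [30, 35, 36, 22, 22]
t=2: [37, 43, 42, 31, 30]
t=3: [46, 53, 51, 41, 40]
t=4: [57, 60, 60, 54, 52]
t=5: [55, 51, 52, 57, 59]
t=6: [57, 61, 60, 55, 53]
t=7: [55, 51, 52, 57, 58]
t=8: [58, 61, 60, 56, 55]
t=9: [54, 51, 51, 55, 56]
t=10: [59, 62, 62, 58, 57]
t=11: [52, 49, 50, 53, 54]
t=12: [61, 62, 63, 60, 59]
t=13: [50, 48, 48, 50, 51]
t=14: [63, 61, 61, 63, 63]
t=15: [47, 49, 49, 47, 47]
t=16: [60, 62, 62, 60, 60]
t=17: [50, 49, 49, 50, 51]
t=18: [63, 63, 63, 63, 63]
t=19: [47, 47, 47, 47, 47]
t=20: [60, 60, 60, 60, 60]
t=21: [51, 51, 51, 51, 51]
t=22: [63, 63, 63, 63, 63]

Answer: 4
Key observation: The state at step 18, [63, 63, 63, 63, 63], reappears at step 22 — and no state repeats earlier — so the cycle the system enters has period 4.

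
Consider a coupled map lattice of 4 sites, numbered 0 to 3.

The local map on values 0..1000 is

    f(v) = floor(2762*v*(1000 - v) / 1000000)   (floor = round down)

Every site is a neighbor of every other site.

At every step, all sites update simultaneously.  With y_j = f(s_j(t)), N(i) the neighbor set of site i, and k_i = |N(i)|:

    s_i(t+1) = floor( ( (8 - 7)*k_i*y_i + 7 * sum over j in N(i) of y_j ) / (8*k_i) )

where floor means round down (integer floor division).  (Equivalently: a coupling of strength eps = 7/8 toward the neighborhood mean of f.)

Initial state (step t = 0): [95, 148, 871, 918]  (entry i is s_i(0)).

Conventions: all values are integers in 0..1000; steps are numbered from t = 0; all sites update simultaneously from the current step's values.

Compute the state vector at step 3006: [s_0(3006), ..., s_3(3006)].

Answer: [637, 637, 637, 637]
Key observation: The state at step 16, [637, 637, 637, 637], reappears at step 18: the system is in a cycle of period 2 from step 16 on.  Therefore the state at step 3006 equals the state at step 16 + ((3006 - 16) mod 2) = 16, which is [637, 637, 637, 637].

Derivation:
t=0: [95, 148, 871, 918]
t=1: [281, 263, 269, 286]
t=2: [548, 552, 551, 547]
t=3: [683, 683, 683, 683]
t=4: [598, 598, 598, 598]
t=5: [663, 663, 663, 663]
t=6: [617, 617, 617, 617]
t=7: [652, 652, 652, 652]
t=8: [626, 626, 626, 626]
t=9: [646, 646, 646, 646]
t=10: [631, 631, 631, 631]
t=11: [643, 643, 643, 643]
t=12: [634, 634, 634, 634]
t=13: [640, 640, 640, 640]
t=14: [636, 636, 636, 636]
t=15: [639, 639, 639, 639]
t=16: [637, 637, 637, 637]
t=17: [638, 638, 638, 638]
t=18: [637, 637, 637, 637]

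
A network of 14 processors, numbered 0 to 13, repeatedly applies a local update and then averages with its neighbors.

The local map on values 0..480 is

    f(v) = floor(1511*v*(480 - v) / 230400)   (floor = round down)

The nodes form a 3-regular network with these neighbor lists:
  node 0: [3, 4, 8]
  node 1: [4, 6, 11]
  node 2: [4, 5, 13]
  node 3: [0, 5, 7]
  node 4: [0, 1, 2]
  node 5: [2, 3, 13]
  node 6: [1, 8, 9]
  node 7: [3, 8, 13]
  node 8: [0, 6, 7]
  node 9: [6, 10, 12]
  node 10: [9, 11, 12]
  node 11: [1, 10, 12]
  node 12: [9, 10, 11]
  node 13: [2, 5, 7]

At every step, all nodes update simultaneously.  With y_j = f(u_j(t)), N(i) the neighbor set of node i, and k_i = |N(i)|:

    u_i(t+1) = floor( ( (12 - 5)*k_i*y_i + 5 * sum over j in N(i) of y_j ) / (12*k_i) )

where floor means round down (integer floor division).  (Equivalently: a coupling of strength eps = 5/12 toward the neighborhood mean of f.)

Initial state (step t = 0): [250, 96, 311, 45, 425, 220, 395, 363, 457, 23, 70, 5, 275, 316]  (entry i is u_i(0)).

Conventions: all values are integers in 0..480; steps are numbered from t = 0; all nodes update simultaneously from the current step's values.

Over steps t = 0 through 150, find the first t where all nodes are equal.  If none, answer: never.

Answer: 20
Key observation: Synchronization is absorbing here: once all nodes are equal they stay equal, and step 20 is the first all-equal step.

Derivation:
t=0: [250, 96, 311, 45, 425, 220, 395, 363, 457, 23, 70, 5, 275, 316]  (not all equal)
t=1: [268, 194, 321, 217, 222, 331, 180, 236, 161, 147, 172, 119, 252, 336]  (not all equal)
t=2: [367, 352, 335, 367, 367, 330, 348, 362, 349, 336, 338, 314, 351, 328]  (not all equal)
t=3: [274, 298, 313, 279, 280, 316, 302, 287, 292, 311, 315, 324, 307, 318]  (not all equal)
t=4: [367, 352, 344, 362, 362, 343, 352, 359, 360, 345, 340, 337, 343, 341]  (not all equal)
t=5: [275, 295, 303, 283, 284, 304, 294, 286, 283, 305, 311, 311, 309, 305]  (not all equal)
t=6: [367, 356, 352, 363, 362, 352, 357, 361, 364, 349, 345, 346, 346, 351]  (not all equal)
t=7: [273, 289, 293, 279, 282, 292, 287, 281, 277, 298, 303, 302, 303, 293]  (not all equal)
t=8: [368, 361, 360, 366, 365, 360, 362, 365, 367, 355, 351, 353, 351, 360]  (not all equal)
t=9: [271, 281, 281, 274, 276, 281, 280, 275, 272, 290, 295, 292, 295, 281]  (not all equal)
t=10: [370, 365, 366, 369, 368, 366, 366, 369, 370, 360, 357, 360, 357, 366]  (not all equal)
t=11: [266, 275, 272, 268, 270, 272, 273, 268, 267, 282, 285, 283, 285, 272]  (not all equal)
t=12: [372, 368, 371, 372, 371, 371, 369, 371, 371, 366, 364, 365, 364, 371]  (not all equal)
t=13: [263, 269, 265, 263, 265, 264, 268, 264, 265, 273, 275, 274, 275, 265]  (not all equal)
t=14: [373, 371, 373, 373, 373, 373, 371, 373, 373, 370, 369, 370, 369, 373]  (not all equal)
t=15: [261, 264, 261, 261, 261, 261, 264, 261, 261, 266, 267, 266, 267, 261]  (not all equal)
t=16: [374, 373, 374, 374, 373, 374, 373, 374, 373, 372, 372, 372, 372, 374]  (not all equal)
t=17: [259, 261, 259, 259, 260, 259, 261, 259, 260, 262, 263, 262, 263, 259]  (not all equal)
t=18: [375, 374, 375, 375, 374, 375, 374, 375, 374, 374, 374, 374, 374, 375]  (not all equal)
t=19: [258, 259, 258, 258, 258, 258, 259, 258, 258, 259, 259, 259, 259, 258]  (not all equal)
t=20: [375, 375, 375, 375, 375, 375, 375, 375, 375, 375, 375, 375, 375, 375]  (all equal)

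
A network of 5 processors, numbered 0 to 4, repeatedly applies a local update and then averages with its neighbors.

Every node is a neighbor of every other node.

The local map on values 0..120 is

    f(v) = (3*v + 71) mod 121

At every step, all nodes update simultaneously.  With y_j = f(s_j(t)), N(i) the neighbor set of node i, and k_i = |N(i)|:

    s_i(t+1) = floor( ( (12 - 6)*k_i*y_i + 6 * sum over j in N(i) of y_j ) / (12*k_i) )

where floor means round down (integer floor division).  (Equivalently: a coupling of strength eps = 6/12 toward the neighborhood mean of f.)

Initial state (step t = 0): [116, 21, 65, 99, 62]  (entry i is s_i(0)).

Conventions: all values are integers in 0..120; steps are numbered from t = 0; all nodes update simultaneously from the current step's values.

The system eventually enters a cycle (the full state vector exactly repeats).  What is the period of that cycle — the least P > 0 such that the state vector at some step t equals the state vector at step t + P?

Simulating step by step:
t=0: [116, 21, 65, 99, 62]
t=1: [35, 19, 23, 16, 19]
t=2: [46, 28, 33, 70, 28]
t=3: [63, 43, 48, 45, 43]
t=4: [51, 74, 79, 76, 74]
t=5: [79, 60, 65, 62, 60]
t=6: [40, 18, 24, 21, 18]
t=7: [40, 15, 22, 19, 15]
t=8: [66, 84, 46, 43, 84]
t=9: [54, 74, 77, 74, 74]
t=10: [82, 59, 63, 59, 59]
t=11: [42, 16, 20, 16, 16]
t=12: [83, 100, 59, 100, 100]
t=13: [42, 16, 15, 16, 16]
t=14: [97, 113, 112, 113, 113]
t=15: [83, 55, 54, 55, 55]
t=16: [96, 110, 108, 110, 110]
t=17: [76, 47, 44, 47, 47]
t=18: [72, 85, 82, 85, 85]
t=19: [63, 78, 74, 78, 78]
t=20: [39, 55, 51, 55, 55]
t=21: [89, 107, 103, 107, 107]
t=22: [61, 35, 31, 35, 35]
t=23: [32, 48, 43, 48, 48]
t=24: [68, 86, 80, 86, 86]
t=25: [57, 78, 71, 78, 78]
t=26: [28, 52, 44, 52, 52]
t=27: [67, 94, 85, 94, 94]
t=28: [67, 97, 87, 97, 97]
t=29: [71, 105, 93, 105, 105]
t=30: [43, 36, 67, 36, 36]
t=31: [65, 57, 46, 57, 57]
t=32: [23, 14, 47, 14, 14]
t=33: [63, 98, 90, 98, 98]
t=34: [22, 16, 52, 16, 16]
t=35: [65, 104, 99, 104, 104]
t=36: [20, 18, 13, 18, 18]
t=37: [20, 18, 57, 18, 18]
t=38: [6, 4, 2, 4, 4]
t=39: [85, 83, 80, 83, 83]
t=40: [79, 77, 74, 77, 77]
t=41: [61, 59, 56, 59, 59]
t=42: [23, 20, 62, 20, 20]
t=43: [15, 11, 13, 11, 11]
t=44: [110, 106, 108, 106, 106]
t=45: [32, 28, 30, 28, 28]
t=46: [40, 36, 38, 36, 36]
t=47: [64, 60, 62, 60, 60]
t=48: [15, 11, 13, 11, 11]

Answer: 5
Key observation: The state at step 43, [15, 11, 13, 11, 11], reappears at step 48 — and no state repeats earlier — so the cycle the system enters has period 5.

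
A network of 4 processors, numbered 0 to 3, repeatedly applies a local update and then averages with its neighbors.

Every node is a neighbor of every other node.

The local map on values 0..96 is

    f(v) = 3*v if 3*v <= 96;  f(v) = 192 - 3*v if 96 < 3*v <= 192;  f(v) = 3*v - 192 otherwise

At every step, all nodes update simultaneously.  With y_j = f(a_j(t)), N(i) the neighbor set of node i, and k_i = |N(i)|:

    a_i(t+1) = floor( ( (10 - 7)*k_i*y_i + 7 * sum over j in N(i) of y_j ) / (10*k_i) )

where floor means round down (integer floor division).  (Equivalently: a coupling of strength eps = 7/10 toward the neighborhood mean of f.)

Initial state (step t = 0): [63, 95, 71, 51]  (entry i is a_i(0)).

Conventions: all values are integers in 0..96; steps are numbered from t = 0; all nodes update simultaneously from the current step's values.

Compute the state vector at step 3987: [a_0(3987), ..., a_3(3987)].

Simulating step by step:
t=0: [63, 95, 71, 51]
t=1: [36, 42, 37, 39]
t=2: [77, 75, 76, 76]
t=3: [36, 35, 36, 36]
t=4: [84, 84, 84, 84]
t=5: [60, 60, 60, 60]
t=6: [12, 12, 12, 12]
t=7: [36, 36, 36, 36]
t=8: [84, 84, 84, 84]

Answer: [36, 36, 36, 36]
Key observation: The state at step 4, [84, 84, 84, 84], reappears at step 8: the system is in a cycle of period 4 from step 4 on.  Therefore the state at step 3987 equals the state at step 4 + ((3987 - 4) mod 4) = 7, which is [36, 36, 36, 36].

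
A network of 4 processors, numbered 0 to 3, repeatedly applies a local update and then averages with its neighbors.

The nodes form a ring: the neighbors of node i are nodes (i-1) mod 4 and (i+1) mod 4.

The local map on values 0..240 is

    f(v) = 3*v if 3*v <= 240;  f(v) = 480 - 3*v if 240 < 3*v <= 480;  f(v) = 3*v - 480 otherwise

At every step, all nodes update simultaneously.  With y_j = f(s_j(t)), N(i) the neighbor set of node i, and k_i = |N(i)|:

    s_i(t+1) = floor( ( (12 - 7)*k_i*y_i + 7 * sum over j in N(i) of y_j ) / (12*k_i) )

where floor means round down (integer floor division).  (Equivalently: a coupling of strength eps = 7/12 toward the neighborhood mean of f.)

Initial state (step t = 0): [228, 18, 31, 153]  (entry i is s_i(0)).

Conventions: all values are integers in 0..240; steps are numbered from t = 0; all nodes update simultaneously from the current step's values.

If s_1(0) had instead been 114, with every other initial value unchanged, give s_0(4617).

Simulating step by step:
t=0: [228, 114, 31, 153]
t=1: [131, 144, 85, 95]
t=2: [107, 111, 164, 172]
t=3: [119, 111, 58, 64]
t=4: [150, 147, 171, 166]
t=5: [29, 34, 30, 25]
t=6: [87, 94, 89, 82]
t=7: [217, 208, 214, 223]
t=8: [168, 157, 164, 175]
t=9: [25, 14, 20, 29]
t=10: [68, 56, 62, 75]
t=11: [199, 183, 192, 207]
t=12: [110, 90, 101, 120]
t=13: [158, 182, 170, 145]
t=14: [34, 38, 44, 29]
t=15: [101, 115, 113, 104]
t=16: [162, 149, 147, 162]
t=17: [13, 26, 27, 15]
t=18: [52, 67, 69, 53]
t=19: [170, 189, 191, 172]
t=20: [48, 72, 74, 50]
t=21: [166, 196, 199, 169]
t=22: [46, 84, 88, 50]
t=23: [167, 198, 200, 165]
t=24: [46, 88, 87, 47]
t=25: [161, 194, 195, 162]
t=26: [32, 74, 75, 34]
t=27: [134, 186, 188, 136]
t=28: [76, 79, 78, 77]
t=29: [231, 233, 234, 231]
t=30: [214, 218, 218, 215]
t=31: [166, 170, 171, 166]
t=32: [21, 27, 27, 22]
t=33: [69, 75, 76, 69]
t=34: [212, 220, 221, 213]
t=35: [163, 173, 175, 165]
t=36: [19, 32, 34, 22]
t=37: [71, 86, 89, 73]
t=38: [217, 216, 217, 215]
t=39: [168, 169, 168, 168]
t=40: [24, 25, 24, 24]
t=41: [72, 73, 72, 72]
t=42: [216, 217, 216, 216]
t=43: [168, 169, 168, 168]

Answer: s_0(4617) = 72
Key observation: The state at step 39, [168, 169, 168, 168], reappears at step 43: the system is in a cycle of period 4 from step 39 on.  Therefore the state at step 4617 equals the state at step 39 + ((4617 - 39) mod 4) = 41, which is [72, 73, 72, 72].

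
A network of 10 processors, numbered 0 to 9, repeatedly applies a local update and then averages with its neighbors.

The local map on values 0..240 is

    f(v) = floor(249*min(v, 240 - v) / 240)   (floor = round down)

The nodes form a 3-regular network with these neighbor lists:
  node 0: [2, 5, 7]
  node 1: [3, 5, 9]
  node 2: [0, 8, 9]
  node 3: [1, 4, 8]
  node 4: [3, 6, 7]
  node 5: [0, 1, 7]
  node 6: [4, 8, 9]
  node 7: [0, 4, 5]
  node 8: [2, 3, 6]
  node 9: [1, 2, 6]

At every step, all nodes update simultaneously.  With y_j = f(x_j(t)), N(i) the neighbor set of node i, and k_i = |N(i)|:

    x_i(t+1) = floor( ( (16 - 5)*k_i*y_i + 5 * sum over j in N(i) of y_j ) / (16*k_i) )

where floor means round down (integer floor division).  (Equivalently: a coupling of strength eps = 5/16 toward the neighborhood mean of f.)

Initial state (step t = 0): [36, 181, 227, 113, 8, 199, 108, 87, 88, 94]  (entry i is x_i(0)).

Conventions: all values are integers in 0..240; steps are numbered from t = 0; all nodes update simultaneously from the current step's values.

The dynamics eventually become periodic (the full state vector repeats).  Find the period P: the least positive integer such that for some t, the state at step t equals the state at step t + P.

Answer: 1
Key observation: The state at step 26, [122, 122, 122, 122, 122, 122, 122, 122, 122, 122], reappears at step 27 — and no state repeats earlier — so the cycle the system enters has period 1.

Derivation:
t=0: [36, 181, 227, 113, 8, 199, 108, 87, 88, 94]
t=1: [40, 68, 32, 97, 38, 48, 97, 70, 87, 86]
t=2: [44, 72, 45, 89, 55, 52, 91, 62, 86, 82]
t=3: [47, 74, 54, 86, 65, 55, 88, 60, 85, 80]
t=4: [51, 76, 61, 85, 71, 58, 87, 60, 85, 80]
t=5: [55, 77, 66, 85, 75, 61, 87, 61, 85, 81]
t=6: [59, 78, 70, 85, 78, 64, 87, 63, 86, 82]
t=7: [63, 79, 73, 86, 80, 66, 88, 66, 87, 83]
t=8: [66, 81, 76, 87, 82, 69, 89, 69, 88, 84]
t=9: [69, 83, 79, 88, 84, 72, 90, 72, 89, 86]
t=10: [72, 85, 81, 90, 86, 74, 91, 75, 90, 88]
t=11: [75, 87, 84, 92, 88, 77, 93, 77, 92, 90]
t=12: [78, 89, 87, 94, 90, 79, 95, 80, 94, 92]
t=13: [81, 91, 90, 96, 92, 82, 97, 83, 96, 94]
t=14: [85, 93, 93, 98, 95, 85, 99, 86, 98, 96]
t=15: [88, 96, 96, 100, 97, 88, 101, 89, 100, 98]
t=16: [91, 98, 98, 102, 99, 91, 103, 92, 102, 100]
t=17: [94, 100, 100, 104, 102, 94, 105, 95, 104, 102]
t=18: [97, 103, 103, 106, 104, 97, 107, 98, 106, 104]
t=19: [100, 105, 105, 108, 107, 100, 109, 101, 108, 107]
t=20: [103, 108, 108, 111, 110, 103, 112, 104, 111, 110]
t=21: [106, 111, 111, 114, 113, 106, 115, 107, 114, 113]
t=22: [109, 114, 114, 117, 116, 109, 118, 111, 117, 116]
t=23: [113, 118, 118, 120, 119, 113, 121, 115, 120, 119]
t=24: [117, 121, 121, 123, 122, 117, 123, 119, 123, 122]
t=25: [121, 122, 122, 121, 121, 121, 121, 122, 121, 122]
t=26: [122, 122, 122, 122, 122, 122, 122, 122, 122, 122]
t=27: [122, 122, 122, 122, 122, 122, 122, 122, 122, 122]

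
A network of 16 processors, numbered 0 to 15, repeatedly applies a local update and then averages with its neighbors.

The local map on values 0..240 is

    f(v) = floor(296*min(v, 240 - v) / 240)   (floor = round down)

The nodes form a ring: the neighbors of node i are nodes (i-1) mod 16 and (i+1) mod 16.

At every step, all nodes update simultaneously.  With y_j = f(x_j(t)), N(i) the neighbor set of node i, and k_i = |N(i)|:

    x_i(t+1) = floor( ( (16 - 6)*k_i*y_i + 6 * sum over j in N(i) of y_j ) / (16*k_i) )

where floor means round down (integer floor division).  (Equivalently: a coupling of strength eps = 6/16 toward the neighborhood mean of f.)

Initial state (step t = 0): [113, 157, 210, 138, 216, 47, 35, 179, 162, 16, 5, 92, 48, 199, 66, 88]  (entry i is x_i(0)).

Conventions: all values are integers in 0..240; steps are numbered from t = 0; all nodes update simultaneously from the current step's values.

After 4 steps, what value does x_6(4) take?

Simulating step by step:
t=0: [113, 157, 210, 138, 216, 47, 35, 179, 162, 16, 5, 92, 48, 199, 66, 88]
t=1: [126, 96, 65, 90, 52, 49, 51, 72, 77, 31, 28, 82, 67, 57, 80, 108]
t=2: [134, 115, 92, 96, 72, 61, 66, 84, 82, 47, 47, 84, 83, 77, 99, 127]
t=3: [133, 133, 119, 111, 91, 78, 84, 98, 93, 65, 65, 94, 100, 100, 119, 134]
t=4: [130, 133, 141, 133, 113, 100, 104, 115, 108, 86, 86, 109, 121, 127, 138, 133]

Answer: x_6(4) = 104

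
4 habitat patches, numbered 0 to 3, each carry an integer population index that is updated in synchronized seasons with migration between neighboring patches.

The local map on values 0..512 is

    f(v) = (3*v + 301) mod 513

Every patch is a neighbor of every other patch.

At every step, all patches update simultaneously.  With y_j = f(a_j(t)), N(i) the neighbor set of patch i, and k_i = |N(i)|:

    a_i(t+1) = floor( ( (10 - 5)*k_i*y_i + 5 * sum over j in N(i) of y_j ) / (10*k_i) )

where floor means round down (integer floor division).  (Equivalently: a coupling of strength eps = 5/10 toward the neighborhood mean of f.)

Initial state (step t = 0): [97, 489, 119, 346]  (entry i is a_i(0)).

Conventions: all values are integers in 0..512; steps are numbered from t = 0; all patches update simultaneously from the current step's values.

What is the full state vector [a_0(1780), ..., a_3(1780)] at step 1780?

Simulating step by step:
t=0: [97, 489, 119, 346]
t=1: [154, 204, 176, 232]
t=2: [325, 375, 347, 403]
t=3: [325, 375, 347, 403]

Answer: [325, 375, 347, 403]
Key observation: The state at step 2, [325, 375, 347, 403], reappears at step 3: the system is in a cycle of period 1 from step 2 on.  Therefore the state at step 1780 equals the state at step 2 + ((1780 - 2) mod 1) = 2, which is [325, 375, 347, 403].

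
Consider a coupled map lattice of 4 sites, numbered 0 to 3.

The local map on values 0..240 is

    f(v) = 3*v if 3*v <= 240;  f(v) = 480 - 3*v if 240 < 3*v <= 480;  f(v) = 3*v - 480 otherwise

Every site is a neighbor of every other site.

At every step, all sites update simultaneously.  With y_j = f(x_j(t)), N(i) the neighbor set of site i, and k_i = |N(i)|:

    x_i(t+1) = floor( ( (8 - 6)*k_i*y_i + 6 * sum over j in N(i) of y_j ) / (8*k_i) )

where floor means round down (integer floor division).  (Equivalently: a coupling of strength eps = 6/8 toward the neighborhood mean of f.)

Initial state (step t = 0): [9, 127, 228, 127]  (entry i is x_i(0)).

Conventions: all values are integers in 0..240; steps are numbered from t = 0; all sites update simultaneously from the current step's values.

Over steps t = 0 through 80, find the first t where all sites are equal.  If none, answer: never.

Simulating step by step:
t=0: [9, 127, 228, 127]  (not all equal)
t=1: [107, 107, 107, 107]  (all equal)

Answer: 1
Key observation: Synchronization is absorbing here: once all sites are equal they stay equal, and step 1 is the first all-equal step.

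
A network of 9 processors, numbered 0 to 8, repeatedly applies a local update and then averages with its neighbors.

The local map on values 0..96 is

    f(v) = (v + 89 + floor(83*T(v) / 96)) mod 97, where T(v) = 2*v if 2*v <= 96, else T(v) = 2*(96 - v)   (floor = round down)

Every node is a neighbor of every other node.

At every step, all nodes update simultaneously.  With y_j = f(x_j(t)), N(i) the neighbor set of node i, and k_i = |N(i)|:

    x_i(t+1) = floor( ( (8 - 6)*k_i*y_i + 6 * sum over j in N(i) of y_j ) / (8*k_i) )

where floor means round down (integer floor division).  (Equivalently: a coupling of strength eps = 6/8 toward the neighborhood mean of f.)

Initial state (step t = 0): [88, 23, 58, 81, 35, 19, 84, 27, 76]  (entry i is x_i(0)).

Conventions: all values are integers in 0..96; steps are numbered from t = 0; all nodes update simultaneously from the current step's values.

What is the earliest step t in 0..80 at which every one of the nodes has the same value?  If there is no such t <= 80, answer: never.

Answer: 3
Key observation: Synchronization is absorbing here: once all nodes are equal they stay equal, and step 3 is the first all-equal step.

Derivation:
t=0: [88, 23, 58, 81, 35, 19, 84, 27, 76]  (not all equal)
t=1: [57, 51, 46, 43, 56, 50, 58, 53, 44]  (not all equal)
t=2: [19, 19, 19, 18, 19, 19, 19, 19, 18]  (not all equal)
t=3: [42, 42, 42, 42, 42, 42, 42, 42, 42]  (all equal)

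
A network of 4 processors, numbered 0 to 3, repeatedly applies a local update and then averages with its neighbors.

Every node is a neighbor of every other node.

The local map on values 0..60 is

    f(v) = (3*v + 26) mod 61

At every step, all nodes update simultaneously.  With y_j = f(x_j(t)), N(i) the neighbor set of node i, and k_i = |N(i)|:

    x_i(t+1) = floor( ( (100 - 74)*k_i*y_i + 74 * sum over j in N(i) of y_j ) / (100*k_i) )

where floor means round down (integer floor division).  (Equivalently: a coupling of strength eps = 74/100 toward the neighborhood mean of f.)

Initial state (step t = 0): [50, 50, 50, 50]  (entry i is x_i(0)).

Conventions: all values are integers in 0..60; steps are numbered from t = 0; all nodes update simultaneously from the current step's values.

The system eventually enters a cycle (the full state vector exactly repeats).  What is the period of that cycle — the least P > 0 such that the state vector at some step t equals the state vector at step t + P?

Answer: 10
Key observation: The state at step 0, [50, 50, 50, 50], reappears at step 10 — and no state repeats earlier — so the cycle the system enters has period 10.

Derivation:
t=0: [50, 50, 50, 50]
t=1: [54, 54, 54, 54]
t=2: [5, 5, 5, 5]
t=3: [41, 41, 41, 41]
t=4: [27, 27, 27, 27]
t=5: [46, 46, 46, 46]
t=6: [42, 42, 42, 42]
t=7: [30, 30, 30, 30]
t=8: [55, 55, 55, 55]
t=9: [8, 8, 8, 8]
t=10: [50, 50, 50, 50]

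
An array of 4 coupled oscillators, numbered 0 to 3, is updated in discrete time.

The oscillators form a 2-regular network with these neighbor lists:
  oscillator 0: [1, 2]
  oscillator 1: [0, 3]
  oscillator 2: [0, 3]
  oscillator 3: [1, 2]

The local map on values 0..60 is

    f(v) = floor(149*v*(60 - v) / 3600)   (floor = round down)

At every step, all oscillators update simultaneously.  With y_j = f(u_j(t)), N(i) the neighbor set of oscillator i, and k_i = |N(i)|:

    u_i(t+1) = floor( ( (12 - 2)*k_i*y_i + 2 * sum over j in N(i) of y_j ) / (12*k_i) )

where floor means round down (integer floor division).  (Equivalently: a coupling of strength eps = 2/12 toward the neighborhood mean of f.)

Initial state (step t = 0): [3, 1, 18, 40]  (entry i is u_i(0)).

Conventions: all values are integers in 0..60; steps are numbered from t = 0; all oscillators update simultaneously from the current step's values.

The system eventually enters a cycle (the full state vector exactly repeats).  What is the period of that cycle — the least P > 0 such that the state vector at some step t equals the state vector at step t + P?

Simulating step by step:
t=0: [3, 1, 18, 40]
t=1: [8, 5, 29, 30]
t=2: [18, 13, 35, 34]
t=3: [30, 26, 35, 35]
t=4: [36, 36, 36, 36]
t=5: [35, 35, 35, 35]
t=6: [36, 36, 36, 36]

Answer: 2
Key observation: The state at step 4, [36, 36, 36, 36], reappears at step 6 — and no state repeats earlier — so the cycle the system enters has period 2.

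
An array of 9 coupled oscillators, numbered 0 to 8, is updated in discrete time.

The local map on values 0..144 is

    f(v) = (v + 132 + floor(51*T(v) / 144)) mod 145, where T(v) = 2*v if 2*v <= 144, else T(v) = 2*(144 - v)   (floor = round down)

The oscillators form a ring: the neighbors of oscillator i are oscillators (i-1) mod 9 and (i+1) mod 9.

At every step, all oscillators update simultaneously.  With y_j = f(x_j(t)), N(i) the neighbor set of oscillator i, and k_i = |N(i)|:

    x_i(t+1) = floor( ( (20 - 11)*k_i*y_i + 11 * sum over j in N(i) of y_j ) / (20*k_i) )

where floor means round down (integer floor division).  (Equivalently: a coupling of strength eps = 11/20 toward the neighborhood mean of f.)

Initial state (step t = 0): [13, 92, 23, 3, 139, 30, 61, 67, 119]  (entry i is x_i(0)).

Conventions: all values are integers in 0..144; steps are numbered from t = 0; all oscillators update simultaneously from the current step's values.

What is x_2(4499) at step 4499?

Answer: x_2(4499) = 125
Key observation: The state at step 6, [125, 125, 125, 125, 125, 125, 125, 125, 125], reappears at step 7: the system is in a cycle of period 1 from step 6 on.  Therefore the state at step 4499 equals the state at step 6 + ((4499 - 6) mod 1) = 6, which is [125, 125, 125, 125, 125, 125, 125, 125, 125].

Derivation:
t=0: [13, 92, 23, 3, 139, 30, 61, 67, 119]
t=1: [69, 61, 81, 104, 106, 77, 79, 104, 85]
t=2: [102, 100, 108, 117, 116, 113, 113, 115, 112]
t=3: [118, 118, 120, 121, 122, 121, 121, 121, 120]
t=4: [123, 123, 123, 124, 124, 124, 124, 124, 123]
t=5: [124, 124, 124, 124, 125, 125, 125, 124, 124]
t=6: [125, 125, 125, 125, 125, 125, 125, 125, 125]
t=7: [125, 125, 125, 125, 125, 125, 125, 125, 125]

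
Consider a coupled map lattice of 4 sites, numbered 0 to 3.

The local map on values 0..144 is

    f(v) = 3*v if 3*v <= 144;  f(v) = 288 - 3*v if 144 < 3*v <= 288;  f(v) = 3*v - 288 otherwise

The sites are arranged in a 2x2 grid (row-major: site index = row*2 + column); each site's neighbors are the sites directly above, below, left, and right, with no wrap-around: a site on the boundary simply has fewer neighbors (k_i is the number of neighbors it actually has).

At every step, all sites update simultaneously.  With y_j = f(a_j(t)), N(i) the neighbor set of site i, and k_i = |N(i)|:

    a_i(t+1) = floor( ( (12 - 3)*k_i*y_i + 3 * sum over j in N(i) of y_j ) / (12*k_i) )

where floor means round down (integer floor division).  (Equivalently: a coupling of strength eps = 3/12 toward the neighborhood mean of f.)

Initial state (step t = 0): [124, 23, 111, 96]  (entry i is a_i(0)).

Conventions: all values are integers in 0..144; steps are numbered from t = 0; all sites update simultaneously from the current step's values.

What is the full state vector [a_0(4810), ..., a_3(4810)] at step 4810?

Answer: [108, 108, 108, 108]
Key observation: The state at step 18, [108, 108, 108, 108], reappears at step 20: the system is in a cycle of period 2 from step 18 on.  Therefore the state at step 4810 equals the state at step 18 + ((4810 - 18) mod 2) = 18, which is [108, 108, 108, 108].

Derivation:
t=0: [124, 23, 111, 96]
t=1: [77, 62, 44, 14]
t=2: [72, 88, 111, 60]
t=3: [62, 40, 56, 89]
t=4: [106, 105, 105, 45]
t=5: [29, 40, 40, 108]
t=6: [95, 105, 105, 57]
t=7: [9, 35, 35, 94]
t=8: [46, 82, 82, 30]
t=9: [114, 60, 60, 78]
t=10: [67, 94, 94, 67]
t=11: [66, 26, 26, 66]
t=12: [87, 81, 81, 87]
t=13: [31, 40, 40, 31]
t=14: [99, 113, 113, 99]
t=15: [19, 40, 40, 19]
t=16: [72, 104, 104, 72]
t=17: [60, 36, 36, 60]
t=18: [108, 108, 108, 108]
t=19: [36, 36, 36, 36]
t=20: [108, 108, 108, 108]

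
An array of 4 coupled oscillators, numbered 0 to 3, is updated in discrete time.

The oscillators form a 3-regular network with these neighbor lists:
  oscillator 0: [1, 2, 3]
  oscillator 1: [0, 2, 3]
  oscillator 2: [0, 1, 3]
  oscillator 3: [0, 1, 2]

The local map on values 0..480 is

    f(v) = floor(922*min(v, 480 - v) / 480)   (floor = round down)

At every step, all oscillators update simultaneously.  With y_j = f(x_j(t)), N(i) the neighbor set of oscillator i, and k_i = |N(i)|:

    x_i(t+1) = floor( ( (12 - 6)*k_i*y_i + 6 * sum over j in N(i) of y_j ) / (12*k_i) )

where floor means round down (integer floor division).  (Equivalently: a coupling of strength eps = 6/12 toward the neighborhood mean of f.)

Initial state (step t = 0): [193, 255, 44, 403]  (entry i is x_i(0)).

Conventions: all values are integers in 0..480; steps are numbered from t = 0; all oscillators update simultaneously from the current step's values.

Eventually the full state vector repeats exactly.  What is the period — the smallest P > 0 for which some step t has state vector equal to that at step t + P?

Answer: 7
Key observation: The state at step 50, [416, 416, 416, 416], reappears at step 57 — and no state repeats earlier — so the cycle the system enters has period 7.

Derivation:
t=0: [193, 255, 44, 403]
t=1: [295, 316, 200, 221]
t=2: [364, 351, 374, 387]
t=3: [215, 224, 209, 201]
t=4: [408, 414, 405, 400]
t=5: [139, 135, 141, 144]
t=6: [267, 264, 268, 270]
t=7: [408, 410, 407, 406]
t=8: [138, 137, 139, 139]
t=9: [265, 264, 265, 265]
t=10: [412, 413, 412, 412]
t=11: [129, 129, 129, 129]
t=12: [247, 247, 247, 247]
t=13: [447, 447, 447, 447]
t=14: [63, 63, 63, 63]
t=15: [121, 121, 121, 121]
t=16: [232, 232, 232, 232]
t=17: [445, 445, 445, 445]
t=18: [67, 67, 67, 67]
t=19: [128, 128, 128, 128]
t=20: [245, 245, 245, 245]
t=21: [451, 451, 451, 451]
t=22: [55, 55, 55, 55]
t=23: [105, 105, 105, 105]
t=24: [201, 201, 201, 201]
t=25: [386, 386, 386, 386]
t=26: [180, 180, 180, 180]
t=27: [345, 345, 345, 345]
t=28: [259, 259, 259, 259]
t=29: [424, 424, 424, 424]
t=30: [107, 107, 107, 107]
t=31: [205, 205, 205, 205]
t=32: [393, 393, 393, 393]
t=33: [167, 167, 167, 167]
t=34: [320, 320, 320, 320]
t=35: [307, 307, 307, 307]
t=36: [332, 332, 332, 332]
t=37: [284, 284, 284, 284]
t=38: [376, 376, 376, 376]
t=39: [199, 199, 199, 199]
t=40: [382, 382, 382, 382]
t=41: [188, 188, 188, 188]
t=42: [361, 361, 361, 361]
t=43: [228, 228, 228, 228]
t=44: [437, 437, 437, 437]
t=45: [82, 82, 82, 82]
t=46: [157, 157, 157, 157]
t=47: [301, 301, 301, 301]
t=48: [343, 343, 343, 343]
t=49: [263, 263, 263, 263]
t=50: [416, 416, 416, 416]
t=51: [122, 122, 122, 122]
t=52: [234, 234, 234, 234]
t=53: [449, 449, 449, 449]
t=54: [59, 59, 59, 59]
t=55: [113, 113, 113, 113]
t=56: [217, 217, 217, 217]
t=57: [416, 416, 416, 416]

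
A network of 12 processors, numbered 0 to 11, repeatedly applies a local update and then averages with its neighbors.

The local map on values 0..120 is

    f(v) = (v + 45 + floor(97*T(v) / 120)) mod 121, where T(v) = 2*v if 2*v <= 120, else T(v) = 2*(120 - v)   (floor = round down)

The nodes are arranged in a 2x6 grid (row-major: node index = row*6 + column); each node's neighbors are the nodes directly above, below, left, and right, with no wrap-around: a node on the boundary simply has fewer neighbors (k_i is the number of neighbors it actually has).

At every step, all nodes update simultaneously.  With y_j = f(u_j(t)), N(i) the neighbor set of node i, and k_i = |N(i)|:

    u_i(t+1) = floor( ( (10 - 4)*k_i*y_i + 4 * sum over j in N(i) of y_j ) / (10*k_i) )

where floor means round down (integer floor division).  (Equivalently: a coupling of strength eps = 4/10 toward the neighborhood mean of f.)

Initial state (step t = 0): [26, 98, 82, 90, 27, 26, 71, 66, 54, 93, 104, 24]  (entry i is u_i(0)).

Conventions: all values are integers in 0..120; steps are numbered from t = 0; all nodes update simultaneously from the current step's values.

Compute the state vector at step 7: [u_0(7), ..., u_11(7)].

Answer: [73, 73, 72, 72, 72, 72, 73, 73, 72, 72, 72, 72]

Derivation:
t=0: [26, 98, 82, 90, 27, 26, 71, 66, 54, 93, 104, 24]
t=1: [94, 68, 64, 69, 99, 112, 82, 72, 66, 60, 69, 97]
t=2: [64, 73, 77, 73, 60, 51, 66, 73, 77, 78, 71, 59]
t=3: [76, 72, 70, 72, 75, 66, 76, 72, 70, 70, 74, 73]
t=4: [71, 72, 73, 73, 72, 74, 71, 72, 73, 73, 72, 73]
t=5: [73, 73, 72, 72, 72, 72, 73, 73, 72, 72, 72, 72]
t=6: [72, 72, 72, 73, 73, 73, 72, 72, 72, 73, 73, 73]
t=7: [73, 73, 72, 72, 72, 72, 73, 73, 72, 72, 72, 72]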